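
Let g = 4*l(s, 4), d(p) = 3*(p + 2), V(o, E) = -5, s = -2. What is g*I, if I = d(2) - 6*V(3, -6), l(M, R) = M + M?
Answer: -672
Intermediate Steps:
l(M, R) = 2*M
d(p) = 6 + 3*p (d(p) = 3*(2 + p) = 6 + 3*p)
I = 42 (I = (6 + 3*2) - 6*(-5) = (6 + 6) + 30 = 12 + 30 = 42)
g = -16 (g = 4*(2*(-2)) = 4*(-4) = -16)
g*I = -16*42 = -672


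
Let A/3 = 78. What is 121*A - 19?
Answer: 28295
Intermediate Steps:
A = 234 (A = 3*78 = 234)
121*A - 19 = 121*234 - 19 = 28314 - 19 = 28295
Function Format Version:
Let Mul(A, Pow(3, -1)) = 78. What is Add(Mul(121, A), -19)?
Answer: 28295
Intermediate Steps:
A = 234 (A = Mul(3, 78) = 234)
Add(Mul(121, A), -19) = Add(Mul(121, 234), -19) = Add(28314, -19) = 28295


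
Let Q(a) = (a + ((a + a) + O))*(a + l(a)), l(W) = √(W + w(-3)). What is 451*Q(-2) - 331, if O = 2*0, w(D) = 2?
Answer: 5081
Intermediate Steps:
O = 0
l(W) = √(2 + W) (l(W) = √(W + 2) = √(2 + W))
Q(a) = 3*a*(a + √(2 + a)) (Q(a) = (a + ((a + a) + 0))*(a + √(2 + a)) = (a + (2*a + 0))*(a + √(2 + a)) = (a + 2*a)*(a + √(2 + a)) = (3*a)*(a + √(2 + a)) = 3*a*(a + √(2 + a)))
451*Q(-2) - 331 = 451*(3*(-2)*(-2 + √(2 - 2))) - 331 = 451*(3*(-2)*(-2 + √0)) - 331 = 451*(3*(-2)*(-2 + 0)) - 331 = 451*(3*(-2)*(-2)) - 331 = 451*12 - 331 = 5412 - 331 = 5081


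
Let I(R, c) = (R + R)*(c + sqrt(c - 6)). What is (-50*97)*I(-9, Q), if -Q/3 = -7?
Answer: 1833300 + 87300*sqrt(15) ≈ 2.1714e+6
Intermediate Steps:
Q = 21 (Q = -3*(-7) = 21)
I(R, c) = 2*R*(c + sqrt(-6 + c)) (I(R, c) = (2*R)*(c + sqrt(-6 + c)) = 2*R*(c + sqrt(-6 + c)))
(-50*97)*I(-9, Q) = (-50*97)*(2*(-9)*(21 + sqrt(-6 + 21))) = -9700*(-9)*(21 + sqrt(15)) = -4850*(-378 - 18*sqrt(15)) = 1833300 + 87300*sqrt(15)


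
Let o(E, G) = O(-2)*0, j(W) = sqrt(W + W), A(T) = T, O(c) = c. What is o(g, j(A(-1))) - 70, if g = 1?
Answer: -70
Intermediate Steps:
j(W) = sqrt(2)*sqrt(W) (j(W) = sqrt(2*W) = sqrt(2)*sqrt(W))
o(E, G) = 0 (o(E, G) = -2*0 = 0)
o(g, j(A(-1))) - 70 = 0 - 70 = -70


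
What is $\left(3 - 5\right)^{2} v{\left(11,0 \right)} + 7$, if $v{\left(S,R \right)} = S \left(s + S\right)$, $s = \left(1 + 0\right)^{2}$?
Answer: $535$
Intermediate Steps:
$s = 1$ ($s = 1^{2} = 1$)
$v{\left(S,R \right)} = S \left(1 + S\right)$
$\left(3 - 5\right)^{2} v{\left(11,0 \right)} + 7 = \left(3 - 5\right)^{2} \cdot 11 \left(1 + 11\right) + 7 = \left(-2\right)^{2} \cdot 11 \cdot 12 + 7 = 4 \cdot 132 + 7 = 528 + 7 = 535$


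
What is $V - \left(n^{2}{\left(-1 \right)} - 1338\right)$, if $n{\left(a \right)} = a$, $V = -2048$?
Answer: $-711$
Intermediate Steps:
$V - \left(n^{2}{\left(-1 \right)} - 1338\right) = -2048 - \left(\left(-1\right)^{2} - 1338\right) = -2048 - \left(1 - 1338\right) = -2048 - -1337 = -2048 + 1337 = -711$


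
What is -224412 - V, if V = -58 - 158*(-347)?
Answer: -279180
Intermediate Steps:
V = 54768 (V = -58 + 54826 = 54768)
-224412 - V = -224412 - 1*54768 = -224412 - 54768 = -279180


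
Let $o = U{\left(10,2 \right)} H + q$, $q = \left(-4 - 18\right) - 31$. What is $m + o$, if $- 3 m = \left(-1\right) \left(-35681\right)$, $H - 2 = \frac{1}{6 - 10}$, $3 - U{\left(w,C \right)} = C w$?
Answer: $- \frac{143717}{12} \approx -11976.0$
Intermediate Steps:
$U{\left(w,C \right)} = 3 - C w$
$q = -53$ ($q = -22 - 31 = -53$)
$H = \frac{7}{4}$ ($H = 2 + \frac{1}{6 - 10} = 2 + \frac{1}{-4} = 2 - \frac{1}{4} = \frac{7}{4} \approx 1.75$)
$m = - \frac{35681}{3}$ ($m = - \frac{\left(-1\right) \left(-35681\right)}{3} = \left(- \frac{1}{3}\right) 35681 = - \frac{35681}{3} \approx -11894.0$)
$o = - \frac{331}{4}$ ($o = \left(3 - 2 \cdot 10\right) \frac{7}{4} - 53 = \left(3 - 20\right) \frac{7}{4} - 53 = \left(-17\right) \frac{7}{4} - 53 = - \frac{119}{4} - 53 = - \frac{331}{4} \approx -82.75$)
$m + o = - \frac{35681}{3} - \frac{331}{4} = - \frac{143717}{12}$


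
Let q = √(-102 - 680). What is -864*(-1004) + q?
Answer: 867456 + I*√782 ≈ 8.6746e+5 + 27.964*I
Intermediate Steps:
q = I*√782 (q = √(-782) = I*√782 ≈ 27.964*I)
-864*(-1004) + q = -864*(-1004) + I*√782 = 867456 + I*√782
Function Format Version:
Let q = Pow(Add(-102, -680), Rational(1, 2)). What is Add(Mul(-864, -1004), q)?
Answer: Add(867456, Mul(I, Pow(782, Rational(1, 2)))) ≈ Add(8.6746e+5, Mul(27.964, I))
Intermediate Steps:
q = Mul(I, Pow(782, Rational(1, 2))) (q = Pow(-782, Rational(1, 2)) = Mul(I, Pow(782, Rational(1, 2))) ≈ Mul(27.964, I))
Add(Mul(-864, -1004), q) = Add(Mul(-864, -1004), Mul(I, Pow(782, Rational(1, 2)))) = Add(867456, Mul(I, Pow(782, Rational(1, 2))))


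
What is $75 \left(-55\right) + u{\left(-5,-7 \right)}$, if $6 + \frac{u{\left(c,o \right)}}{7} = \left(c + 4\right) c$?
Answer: $-4132$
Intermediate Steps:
$u{\left(c,o \right)} = -42 + 7 c \left(4 + c\right)$ ($u{\left(c,o \right)} = -42 + 7 \left(c + 4\right) c = -42 + 7 \left(4 + c\right) c = -42 + 7 c \left(4 + c\right)$)
$75 \left(-55\right) + u{\left(-5,-7 \right)} = 75 \left(-55\right) + \left(-42 + 7 \left(-5\right)^{2} + 28 \left(-5\right)\right) = -4125 - 7 = -4132$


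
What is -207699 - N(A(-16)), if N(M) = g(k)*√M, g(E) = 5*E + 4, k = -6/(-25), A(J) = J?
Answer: -207699 - 104*I/5 ≈ -2.077e+5 - 20.8*I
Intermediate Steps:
k = 6/25 (k = -6*(-1/25) = 6/25 ≈ 0.24000)
g(E) = 4 + 5*E
N(M) = 26*√M/5 (N(M) = (4 + 5*(6/25))*√M = (4 + 6/5)*√M = 26*√M/5)
-207699 - N(A(-16)) = -207699 - 26*√(-16)/5 = -207699 - 26*4*I/5 = -207699 - 104*I/5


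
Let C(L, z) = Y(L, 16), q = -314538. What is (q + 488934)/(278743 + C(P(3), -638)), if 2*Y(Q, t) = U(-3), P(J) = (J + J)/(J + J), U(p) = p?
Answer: 348792/557483 ≈ 0.62566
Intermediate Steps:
P(J) = 1 (P(J) = (2*J)/((2*J)) = (2*J)*(1/(2*J)) = 1)
Y(Q, t) = -3/2 (Y(Q, t) = (½)*(-3) = -3/2)
C(L, z) = -3/2
(q + 488934)/(278743 + C(P(3), -638)) = (-314538 + 488934)/(278743 - 3/2) = 174396/(557483/2) = 174396*(2/557483) = 348792/557483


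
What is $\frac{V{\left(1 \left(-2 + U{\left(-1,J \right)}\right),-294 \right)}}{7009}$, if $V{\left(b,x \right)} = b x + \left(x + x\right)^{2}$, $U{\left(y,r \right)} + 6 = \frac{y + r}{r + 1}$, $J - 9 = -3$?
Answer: $\frac{347886}{7009} \approx 49.634$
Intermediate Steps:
$J = 6$ ($J = 9 - 3 = 6$)
$U{\left(y,r \right)} = -6 + \frac{r + y}{1 + r}$ ($U{\left(y,r \right)} = -6 + \frac{y + r}{r + 1} = -6 + \frac{r + y}{1 + r}$)
$V{\left(b,x \right)} = 4 x^{2} + b x$ ($V{\left(b,x \right)} = b x + \left(2 x\right)^{2} = b x + 4 x^{2} = 4 x^{2} + b x$)
$\frac{V{\left(1 \left(-2 + U{\left(-1,J \right)}\right),-294 \right)}}{7009} = \frac{\left(-294\right) \left(1 \left(-2 + \frac{-6 - 1 - 30}{1 + 6}\right) + 4 \left(-294\right)\right)}{7009} = - 294 \left(1 \left(-2 + \frac{-6 - 1 - 30}{7}\right) - 1176\right) \frac{1}{7009} = - 294 \left(1 \left(-2 + \frac{1}{7} \left(-37\right)\right) - 1176\right) \frac{1}{7009} = - 294 \left(1 \left(-2 - \frac{37}{7}\right) - 1176\right) \frac{1}{7009} = - 294 \left(1 \left(- \frac{51}{7}\right) - 1176\right) \frac{1}{7009} = - 294 \left(- \frac{51}{7} - 1176\right) \frac{1}{7009} = \left(-294\right) \left(- \frac{8283}{7}\right) \frac{1}{7009} = 347886 \cdot \frac{1}{7009} = \frac{347886}{7009}$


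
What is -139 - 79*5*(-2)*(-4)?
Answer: -3299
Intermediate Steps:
-139 - 79*5*(-2)*(-4) = -139 - (-790)*(-4) = -139 - 79*40 = -139 - 3160 = -3299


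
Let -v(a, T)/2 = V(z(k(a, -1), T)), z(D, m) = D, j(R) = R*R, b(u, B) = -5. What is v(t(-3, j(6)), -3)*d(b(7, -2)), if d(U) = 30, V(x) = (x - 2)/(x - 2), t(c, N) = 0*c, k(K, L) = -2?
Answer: -60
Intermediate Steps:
j(R) = R²
t(c, N) = 0
V(x) = 1 (V(x) = (-2 + x)/(-2 + x) = 1)
v(a, T) = -2 (v(a, T) = -2*1 = -2)
v(t(-3, j(6)), -3)*d(b(7, -2)) = -2*30 = -60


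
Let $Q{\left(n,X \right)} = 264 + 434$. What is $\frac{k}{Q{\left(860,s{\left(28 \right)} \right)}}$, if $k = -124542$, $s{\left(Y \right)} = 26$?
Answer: $- \frac{62271}{349} \approx -178.43$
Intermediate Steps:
$Q{\left(n,X \right)} = 698$
$\frac{k}{Q{\left(860,s{\left(28 \right)} \right)}} = - \frac{124542}{698} = \left(-124542\right) \frac{1}{698} = - \frac{62271}{349}$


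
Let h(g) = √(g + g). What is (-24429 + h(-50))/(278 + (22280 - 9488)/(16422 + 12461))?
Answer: -705582807/8042266 + 144415*I/4021133 ≈ -87.734 + 0.035914*I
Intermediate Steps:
h(g) = √2*√g (h(g) = √(2*g) = √2*√g)
(-24429 + h(-50))/(278 + (22280 - 9488)/(16422 + 12461)) = (-24429 + √2*√(-50))/(278 + (22280 - 9488)/(16422 + 12461)) = (-24429 + √2*(5*I*√2))/(278 + 12792/28883) = (-24429 + 10*I)/(278 + 12792*(1/28883)) = (-24429 + 10*I)/(278 + 12792/28883) = (-24429 + 10*I)/(8042266/28883) = (-24429 + 10*I)*(28883/8042266) = -705582807/8042266 + 144415*I/4021133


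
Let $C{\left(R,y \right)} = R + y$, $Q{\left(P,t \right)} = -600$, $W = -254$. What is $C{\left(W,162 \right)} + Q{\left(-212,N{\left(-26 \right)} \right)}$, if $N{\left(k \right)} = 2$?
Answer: $-692$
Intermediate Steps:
$C{\left(W,162 \right)} + Q{\left(-212,N{\left(-26 \right)} \right)} = \left(-254 + 162\right) - 600 = -92 - 600 = -692$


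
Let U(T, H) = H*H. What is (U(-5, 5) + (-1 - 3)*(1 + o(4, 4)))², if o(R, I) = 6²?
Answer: 15129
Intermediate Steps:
U(T, H) = H²
o(R, I) = 36
(U(-5, 5) + (-1 - 3)*(1 + o(4, 4)))² = (5² + (-1 - 3)*(1 + 36))² = (25 - 4*37)² = (25 - 148)² = (-123)² = 15129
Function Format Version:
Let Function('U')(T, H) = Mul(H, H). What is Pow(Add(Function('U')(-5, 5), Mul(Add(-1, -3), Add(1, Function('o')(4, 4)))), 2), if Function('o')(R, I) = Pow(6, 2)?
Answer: 15129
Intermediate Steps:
Function('U')(T, H) = Pow(H, 2)
Function('o')(R, I) = 36
Pow(Add(Function('U')(-5, 5), Mul(Add(-1, -3), Add(1, Function('o')(4, 4)))), 2) = Pow(Add(Pow(5, 2), Mul(Add(-1, -3), Add(1, 36))), 2) = Pow(Add(25, Mul(-4, 37)), 2) = Pow(Add(25, -148), 2) = Pow(-123, 2) = 15129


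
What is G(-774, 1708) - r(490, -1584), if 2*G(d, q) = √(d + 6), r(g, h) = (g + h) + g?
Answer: 604 + 8*I*√3 ≈ 604.0 + 13.856*I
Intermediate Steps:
r(g, h) = h + 2*g
G(d, q) = √(6 + d)/2 (G(d, q) = √(d + 6)/2 = √(6 + d)/2)
G(-774, 1708) - r(490, -1584) = √(6 - 774)/2 - (-1584 + 2*490) = √(-768)/2 - (-1584 + 980) = (16*I*√3)/2 - 1*(-604) = 8*I*√3 + 604 = 604 + 8*I*√3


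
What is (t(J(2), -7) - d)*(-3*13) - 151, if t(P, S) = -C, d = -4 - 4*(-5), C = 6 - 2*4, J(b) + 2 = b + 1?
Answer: 395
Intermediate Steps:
J(b) = -1 + b (J(b) = -2 + (b + 1) = -2 + (1 + b) = -1 + b)
C = -2 (C = 6 - 8 = -2)
d = 16 (d = -4 + 20 = 16)
t(P, S) = 2 (t(P, S) = -1*(-2) = 2)
(t(J(2), -7) - d)*(-3*13) - 151 = (2 - 1*16)*(-3*13) - 151 = (2 - 16)*(-39) - 151 = -14*(-39) - 151 = 546 - 151 = 395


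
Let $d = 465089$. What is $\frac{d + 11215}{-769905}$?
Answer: $- \frac{158768}{256635} \approx -0.61865$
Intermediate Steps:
$\frac{d + 11215}{-769905} = \frac{465089 + 11215}{-769905} = 476304 \left(- \frac{1}{769905}\right) = - \frac{158768}{256635}$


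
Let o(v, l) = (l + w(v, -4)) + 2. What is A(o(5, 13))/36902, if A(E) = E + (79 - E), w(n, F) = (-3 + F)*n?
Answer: 79/36902 ≈ 0.0021408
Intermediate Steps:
w(n, F) = n*(-3 + F)
o(v, l) = 2 + l - 7*v (o(v, l) = (l + v*(-3 - 4)) + 2 = (l + v*(-7)) + 2 = (l - 7*v) + 2 = 2 + l - 7*v)
A(E) = 79
A(o(5, 13))/36902 = 79/36902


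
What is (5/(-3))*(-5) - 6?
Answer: 7/3 ≈ 2.3333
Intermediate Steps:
(5/(-3))*(-5) - 6 = (5*(-⅓))*(-5) - 6 = -5/3*(-5) - 6 = 25/3 - 6 = 7/3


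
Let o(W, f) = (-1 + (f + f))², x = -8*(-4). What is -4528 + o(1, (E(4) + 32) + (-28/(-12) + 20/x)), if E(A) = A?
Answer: 199897/144 ≈ 1388.2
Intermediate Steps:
x = 32
o(W, f) = (-1 + 2*f)²
-4528 + o(1, (E(4) + 32) + (-28/(-12) + 20/x)) = -4528 + (-1 + 2*((4 + 32) + (-28/(-12) + 20/32)))² = -4528 + (-1 + 2*(36 + (-28*(-1/12) + 20*(1/32))))² = -4528 + (-1 + 2*(36 + (7/3 + 5/8)))² = -4528 + (-1 + 2*(36 + 71/24))² = -4528 + (-1 + 2*(935/24))² = -4528 + (-1 + 935/12)² = -4528 + (923/12)² = -4528 + 851929/144 = 199897/144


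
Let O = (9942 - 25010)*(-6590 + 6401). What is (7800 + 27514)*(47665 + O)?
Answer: 102252287338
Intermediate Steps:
O = 2847852 (O = -15068*(-189) = 2847852)
(7800 + 27514)*(47665 + O) = (7800 + 27514)*(47665 + 2847852) = 35314*2895517 = 102252287338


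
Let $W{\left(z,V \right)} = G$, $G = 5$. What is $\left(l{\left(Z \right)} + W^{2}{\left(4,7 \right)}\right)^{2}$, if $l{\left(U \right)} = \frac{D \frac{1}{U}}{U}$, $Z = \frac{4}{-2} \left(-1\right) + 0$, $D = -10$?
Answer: $\frac{2025}{4} \approx 506.25$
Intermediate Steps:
$W{\left(z,V \right)} = 5$
$Z = 2$ ($Z = 4 \left(- \frac{1}{2}\right) \left(-1\right) + 0 = \left(-2\right) \left(-1\right) + 0 = 2 + 0 = 2$)
$l{\left(U \right)} = - \frac{10}{U^{2}}$ ($l{\left(U \right)} = \frac{\left(-10\right) \frac{1}{U}}{U} = - \frac{10}{U^{2}}$)
$\left(l{\left(Z \right)} + W^{2}{\left(4,7 \right)}\right)^{2} = \left(- \frac{10}{4} + 5^{2}\right)^{2} = \left(\left(-10\right) \frac{1}{4} + 25\right)^{2} = \left(- \frac{5}{2} + 25\right)^{2} = \left(\frac{45}{2}\right)^{2} = \frac{2025}{4}$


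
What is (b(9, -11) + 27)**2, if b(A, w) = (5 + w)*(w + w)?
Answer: 25281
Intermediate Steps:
b(A, w) = 2*w*(5 + w) (b(A, w) = (5 + w)*(2*w) = 2*w*(5 + w))
(b(9, -11) + 27)**2 = (2*(-11)*(5 - 11) + 27)**2 = (2*(-11)*(-6) + 27)**2 = (132 + 27)**2 = 159**2 = 25281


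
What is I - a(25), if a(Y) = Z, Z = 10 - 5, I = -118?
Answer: -123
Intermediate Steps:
Z = 5
a(Y) = 5
I - a(25) = -118 - 1*5 = -118 - 5 = -123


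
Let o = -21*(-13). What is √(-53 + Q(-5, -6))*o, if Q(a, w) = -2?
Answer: 273*I*√55 ≈ 2024.6*I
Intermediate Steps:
o = 273
√(-53 + Q(-5, -6))*o = √(-53 - 2)*273 = √(-55)*273 = (I*√55)*273 = 273*I*√55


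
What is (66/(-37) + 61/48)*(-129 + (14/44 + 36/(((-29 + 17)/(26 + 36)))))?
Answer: 6306853/39072 ≈ 161.42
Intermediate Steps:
(66/(-37) + 61/48)*(-129 + (14/44 + 36/(((-29 + 17)/(26 + 36))))) = (66*(-1/37) + 61*(1/48))*(-129 + (14*(1/44) + 36/((-12/62)))) = (-66/37 + 61/48)*(-129 + (7/22 + 36/((-12*1/62)))) = -911*(-129 + (7/22 + 36/(-6/31)))/1776 = -911*(-129 + (7/22 + 36*(-31/6)))/1776 = -911*(-129 + (7/22 - 186))/1776 = -911*(-129 - 4085/22)/1776 = -911/1776*(-6923/22) = 6306853/39072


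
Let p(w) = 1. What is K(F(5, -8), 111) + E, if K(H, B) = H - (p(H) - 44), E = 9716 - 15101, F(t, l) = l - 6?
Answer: -5356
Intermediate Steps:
F(t, l) = -6 + l
E = -5385
K(H, B) = 43 + H (K(H, B) = H - (1 - 44) = H - 1*(-43) = H + 43 = 43 + H)
K(F(5, -8), 111) + E = (43 + (-6 - 8)) - 5385 = (43 - 14) - 5385 = 29 - 5385 = -5356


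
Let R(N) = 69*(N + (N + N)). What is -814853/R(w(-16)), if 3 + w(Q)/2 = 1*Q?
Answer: 42887/414 ≈ 103.59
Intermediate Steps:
w(Q) = -6 + 2*Q (w(Q) = -6 + 2*(1*Q) = -6 + 2*Q)
R(N) = 207*N (R(N) = 69*(N + 2*N) = 69*(3*N) = 207*N)
-814853/R(w(-16)) = -814853*1/(207*(-6 + 2*(-16))) = -814853*1/(207*(-6 - 32)) = -814853/(207*(-38)) = -814853/(-7866) = -814853*(-1/7866) = 42887/414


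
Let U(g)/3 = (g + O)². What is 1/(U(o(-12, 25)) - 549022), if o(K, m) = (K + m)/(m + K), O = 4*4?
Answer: -1/548155 ≈ -1.8243e-6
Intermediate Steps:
O = 16
o(K, m) = 1 (o(K, m) = (K + m)/(K + m) = 1)
U(g) = 3*(16 + g)² (U(g) = 3*(g + 16)² = 3*(16 + g)²)
1/(U(o(-12, 25)) - 549022) = 1/(3*(16 + 1)² - 549022) = 1/(3*17² - 549022) = 1/(3*289 - 549022) = 1/(867 - 549022) = 1/(-548155) = -1/548155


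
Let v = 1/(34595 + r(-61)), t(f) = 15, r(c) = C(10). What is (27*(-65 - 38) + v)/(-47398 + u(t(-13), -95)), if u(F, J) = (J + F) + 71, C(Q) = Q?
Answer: 96236504/1640519235 ≈ 0.058662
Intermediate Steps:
r(c) = 10
u(F, J) = 71 + F + J (u(F, J) = (F + J) + 71 = 71 + F + J)
v = 1/34605 (v = 1/(34595 + 10) = 1/34605 ≈ 2.8898e-5)
(27*(-65 - 38) + v)/(-47398 + u(t(-13), -95)) = (27*(-65 - 38) + 1/34605)/(-47398 + (71 + 15 - 95)) = (27*(-103) + 1/34605)/(-47398 - 9) = (-2781 + 1/34605)/(-47407) = -96236504/34605*(-1/47407) = 96236504/1640519235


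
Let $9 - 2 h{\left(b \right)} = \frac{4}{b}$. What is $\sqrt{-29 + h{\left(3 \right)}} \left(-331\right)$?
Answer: $- \frac{331 i \sqrt{906}}{6} \approx - 1660.5 i$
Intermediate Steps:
$h{\left(b \right)} = \frac{9}{2} - \frac{2}{b}$ ($h{\left(b \right)} = \frac{9}{2} - \frac{4 \frac{1}{b}}{2} = \frac{9}{2} - \frac{2}{b}$)
$\sqrt{-29 + h{\left(3 \right)}} \left(-331\right) = \sqrt{-29 + \left(\frac{9}{2} - \frac{2}{3}\right)} \left(-331\right) = \sqrt{-29 + \frac{23}{6}} \left(-331\right) = \sqrt{- \frac{151}{6}} \left(-331\right) = \frac{i \sqrt{906}}{6} \left(-331\right) = - \frac{331 i \sqrt{906}}{6}$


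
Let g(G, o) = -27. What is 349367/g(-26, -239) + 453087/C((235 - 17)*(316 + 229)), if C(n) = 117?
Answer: -3182510/351 ≈ -9067.0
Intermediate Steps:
349367/g(-26, -239) + 453087/C((235 - 17)*(316 + 229)) = 349367/(-27) + 453087/117 = 349367*(-1/27) + 453087*(1/117) = -349367/27 + 50343/13 = -3182510/351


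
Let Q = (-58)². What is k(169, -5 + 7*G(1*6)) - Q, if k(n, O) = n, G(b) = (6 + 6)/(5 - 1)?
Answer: -3195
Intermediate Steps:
G(b) = 3 (G(b) = 12/4 = 12*(¼) = 3)
Q = 3364
k(169, -5 + 7*G(1*6)) - Q = 169 - 1*3364 = 169 - 3364 = -3195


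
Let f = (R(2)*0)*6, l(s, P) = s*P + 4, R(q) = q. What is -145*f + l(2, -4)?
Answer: -4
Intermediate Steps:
l(s, P) = 4 + P*s (l(s, P) = P*s + 4 = 4 + P*s)
f = 0 (f = (2*0)*6 = 0*6 = 0)
-145*f + l(2, -4) = -145*0 + (4 - 4*2) = 0 + (4 - 8) = 0 - 4 = -4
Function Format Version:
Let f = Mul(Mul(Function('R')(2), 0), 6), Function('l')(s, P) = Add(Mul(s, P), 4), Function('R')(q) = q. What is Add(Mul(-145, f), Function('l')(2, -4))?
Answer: -4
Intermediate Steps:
Function('l')(s, P) = Add(4, Mul(P, s)) (Function('l')(s, P) = Add(Mul(P, s), 4) = Add(4, Mul(P, s)))
f = 0 (f = Mul(Mul(2, 0), 6) = Mul(0, 6) = 0)
Add(Mul(-145, f), Function('l')(2, -4)) = Add(Mul(-145, 0), Add(4, Mul(-4, 2))) = Add(0, Add(4, -8)) = Add(0, -4) = -4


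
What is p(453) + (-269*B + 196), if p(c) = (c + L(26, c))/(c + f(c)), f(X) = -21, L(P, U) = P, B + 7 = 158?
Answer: -17462257/432 ≈ -40422.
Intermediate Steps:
B = 151 (B = -7 + 158 = 151)
p(c) = (26 + c)/(-21 + c) (p(c) = (c + 26)/(c - 21) = (26 + c)/(-21 + c))
p(453) + (-269*B + 196) = (26 + 453)/(-21 + 453) + (-269*151 + 196) = 479/432 + (-40619 + 196) = (1/432)*479 - 40423 = 479/432 - 40423 = -17462257/432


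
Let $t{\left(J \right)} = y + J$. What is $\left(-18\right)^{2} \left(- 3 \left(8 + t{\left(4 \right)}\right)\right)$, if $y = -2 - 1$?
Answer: $-8748$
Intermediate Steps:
$y = -3$
$t{\left(J \right)} = -3 + J$
$\left(-18\right)^{2} \left(- 3 \left(8 + t{\left(4 \right)}\right)\right) = \left(-18\right)^{2} \left(- 3 \left(8 + \left(-3 + 4\right)\right)\right) = 324 \left(- 3 \left(8 + 1\right)\right) = 324 \left(\left(-3\right) 9\right) = 324 \left(-27\right) = -8748$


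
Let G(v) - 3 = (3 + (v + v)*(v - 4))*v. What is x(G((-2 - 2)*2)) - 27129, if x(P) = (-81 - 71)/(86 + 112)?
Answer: -2685847/99 ≈ -27130.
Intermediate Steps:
G(v) = 3 + v*(3 + 2*v*(-4 + v)) (G(v) = 3 + (3 + (v + v)*(v - 4))*v = 3 + (3 + (2*v)*(-4 + v))*v = 3 + (3 + 2*v*(-4 + v))*v = 3 + v*(3 + 2*v*(-4 + v)))
x(P) = -76/99 (x(P) = -152/198 = -152*1/198 = -76/99)
x(G((-2 - 2)*2)) - 27129 = -76/99 - 27129 = -2685847/99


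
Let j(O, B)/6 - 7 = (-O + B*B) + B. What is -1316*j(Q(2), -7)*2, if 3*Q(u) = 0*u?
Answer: -773808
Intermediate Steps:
Q(u) = 0 (Q(u) = (0*u)/3 = (⅓)*0 = 0)
j(O, B) = 42 - 6*O + 6*B + 6*B² (j(O, B) = 42 + 6*((-O + B*B) + B) = 42 + 6*((-O + B²) + B) = 42 + 6*((B² - O) + B) = 42 + 6*(B + B² - O) = 42 + (-6*O + 6*B + 6*B²) = 42 - 6*O + 6*B + 6*B²)
-1316*j(Q(2), -7)*2 = -1316*(42 - 6*0 + 6*(-7) + 6*(-7)²)*2 = -1316*(42 + 0 - 42 + 6*49)*2 = -1316*(42 + 0 - 42 + 294)*2 = -386904*2 = -1316*588 = -773808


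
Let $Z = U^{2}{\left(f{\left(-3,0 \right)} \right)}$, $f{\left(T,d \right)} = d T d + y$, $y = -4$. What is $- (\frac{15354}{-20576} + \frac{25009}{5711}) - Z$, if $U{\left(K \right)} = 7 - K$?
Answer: $- \frac{7322776173}{58754768} \approx -124.63$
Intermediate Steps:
$f{\left(T,d \right)} = -4 + T d^{2}$ ($f{\left(T,d \right)} = d T d - 4 = T d d - 4 = T d^{2} - 4 = -4 + T d^{2}$)
$Z = 121$ ($Z = \left(7 - \left(-4 - 3 \cdot 0^{2}\right)\right)^{2} = \left(7 - \left(-4 - 0\right)\right)^{2} = \left(7 - \left(-4 + 0\right)\right)^{2} = \left(7 - -4\right)^{2} = \left(7 + 4\right)^{2} = 11^{2} = 121$)
$- (\frac{15354}{-20576} + \frac{25009}{5711}) - Z = - (\frac{15354}{-20576} + \frac{25009}{5711}) - 121 = - (15354 \left(- \frac{1}{20576}\right) + 25009 \cdot \frac{1}{5711}) - 121 = - (- \frac{7677}{10288} + \frac{25009}{5711}) - 121 = \left(-1\right) \frac{213449245}{58754768} - 121 = - \frac{213449245}{58754768} - 121 = - \frac{7322776173}{58754768}$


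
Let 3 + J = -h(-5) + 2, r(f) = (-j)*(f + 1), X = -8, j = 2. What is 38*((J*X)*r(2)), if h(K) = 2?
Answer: -5472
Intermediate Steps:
r(f) = -2 - 2*f (r(f) = (-1*2)*(f + 1) = -2*(1 + f) = -2 - 2*f)
J = -3 (J = -3 + (-1*2 + 2) = -3 + (-2 + 2) = -3 + 0 = -3)
38*((J*X)*r(2)) = 38*((-3*(-8))*(-2 - 2*2)) = 38*(24*(-2 - 4)) = 38*(24*(-6)) = 38*(-144) = -5472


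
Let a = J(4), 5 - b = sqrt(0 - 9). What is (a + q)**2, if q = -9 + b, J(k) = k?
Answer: -9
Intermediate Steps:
b = 5 - 3*I (b = 5 - sqrt(0 - 9) = 5 - sqrt(-9) = 5 - 3*I ≈ 5.0 - 3.0*I)
a = 4
q = -4 - 3*I (q = -9 + (5 - 3*I) = -4 - 3*I ≈ -4.0 - 3.0*I)
(a + q)**2 = (4 + (-4 - 3*I))**2 = (-3*I)**2 = -9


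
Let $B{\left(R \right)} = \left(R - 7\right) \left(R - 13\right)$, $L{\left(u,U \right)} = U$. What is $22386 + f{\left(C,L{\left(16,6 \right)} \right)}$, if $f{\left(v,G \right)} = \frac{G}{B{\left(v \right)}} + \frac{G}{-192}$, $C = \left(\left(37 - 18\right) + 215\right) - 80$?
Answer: $\frac{4949269123}{221088} \approx 22386.0$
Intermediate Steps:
$B{\left(R \right)} = \left(-13 + R\right) \left(-7 + R\right)$ ($B{\left(R \right)} = \left(-7 + R\right) \left(-13 + R\right) = \left(-13 + R\right) \left(-7 + R\right)$)
$C = 154$ ($C = \left(\left(37 - 18\right) + 215\right) - 80 = \left(19 + 215\right) - 80 = 234 - 80 = 154$)
$f{\left(v,G \right)} = - \frac{G}{192} + \frac{G}{91 + v^{2} - 20 v}$ ($f{\left(v,G \right)} = \frac{G}{91 + v^{2} - 20 v} + \frac{G}{-192} = \frac{G}{91 + v^{2} - 20 v} + G \left(- \frac{1}{192}\right) = \frac{G}{91 + v^{2} - 20 v} - \frac{G}{192} = - \frac{G}{192} + \frac{G}{91 + v^{2} - 20 v}$)
$22386 + f{\left(C,L{\left(16,6 \right)} \right)} = 22386 + \frac{1}{192} \cdot 6 \frac{1}{91 + 154^{2} - 3080} \left(101 - 154^{2} + 20 \cdot 154\right) = 22386 + \frac{1}{192} \cdot 6 \frac{1}{91 + 23716 - 3080} \left(101 - 23716 + 3080\right) = 22386 + \frac{1}{192} \cdot 6 \cdot \frac{1}{20727} \left(101 - 23716 + 3080\right) = 22386 + \frac{1}{192} \cdot 6 \cdot \frac{1}{20727} \left(-20535\right) = 22386 - \frac{6845}{221088} = \frac{4949269123}{221088}$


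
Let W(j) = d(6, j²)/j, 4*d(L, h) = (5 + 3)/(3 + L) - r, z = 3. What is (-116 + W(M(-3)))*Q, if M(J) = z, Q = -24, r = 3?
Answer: 25094/9 ≈ 2788.2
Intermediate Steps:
M(J) = 3
d(L, h) = -¾ + 2/(3 + L) (d(L, h) = ((5 + 3)/(3 + L) - 1*3)/4 = (8/(3 + L) - 3)/4 = (-3 + 8/(3 + L))/4 = -¾ + 2/(3 + L))
W(j) = -19/(36*j) (W(j) = ((-1 - 3*6)/(4*(3 + 6)))/j = ((¼)*(-1 - 18)/9)/j = ((¼)*(⅑)*(-19))/j = -19/(36*j))
(-116 + W(M(-3)))*Q = (-116 - 19/36/3)*(-24) = (-116 - 19/36*⅓)*(-24) = (-116 - 19/108)*(-24) = -12547/108*(-24) = 25094/9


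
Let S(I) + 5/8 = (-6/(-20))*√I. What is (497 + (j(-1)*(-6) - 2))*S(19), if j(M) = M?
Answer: -2505/8 + 1503*√19/10 ≈ 342.02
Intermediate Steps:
S(I) = -5/8 + 3*√I/10 (S(I) = -5/8 + (-6/(-20))*√I = -5/8 + (-6*(-1/20))*√I = -5/8 + 3*√I/10)
(497 + (j(-1)*(-6) - 2))*S(19) = (497 + (-1*(-6) - 2))*(-5/8 + 3*√19/10) = (497 + (6 - 2))*(-5/8 + 3*√19/10) = (497 + 4)*(-5/8 + 3*√19/10) = 501*(-5/8 + 3*√19/10) = -2505/8 + 1503*√19/10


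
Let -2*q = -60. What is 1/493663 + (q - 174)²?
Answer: 10236595969/493663 ≈ 20736.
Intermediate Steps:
q = 30 (q = -½*(-60) = 30)
1/493663 + (q - 174)² = 1/493663 + (30 - 174)² = 1/493663 + (-144)² = 1/493663 + 20736 = 10236595969/493663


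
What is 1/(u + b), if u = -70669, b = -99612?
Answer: -1/170281 ≈ -5.8726e-6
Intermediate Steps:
1/(u + b) = 1/(-70669 - 99612) = 1/(-170281) = -1/170281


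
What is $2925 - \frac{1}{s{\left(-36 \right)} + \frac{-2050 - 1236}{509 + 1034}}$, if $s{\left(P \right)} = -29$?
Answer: $\frac{140498068}{48033} \approx 2925.0$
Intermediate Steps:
$2925 - \frac{1}{s{\left(-36 \right)} + \frac{-2050 - 1236}{509 + 1034}} = 2925 - \frac{1}{-29 + \frac{-2050 - 1236}{509 + 1034}} = 2925 - \frac{1}{-29 - \frac{3286}{1543}} = 2925 - \frac{1}{- \frac{48033}{1543}} = 2925 - - \frac{1543}{48033} = 2925 + \frac{1543}{48033} = \frac{140498068}{48033}$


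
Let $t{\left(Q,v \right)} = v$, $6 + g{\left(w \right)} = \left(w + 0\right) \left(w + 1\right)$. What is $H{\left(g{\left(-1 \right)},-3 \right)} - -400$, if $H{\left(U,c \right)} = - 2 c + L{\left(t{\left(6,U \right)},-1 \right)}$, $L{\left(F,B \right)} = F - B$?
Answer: $401$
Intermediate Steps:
$g{\left(w \right)} = -6 + w \left(1 + w\right)$ ($g{\left(w \right)} = -6 + \left(w + 0\right) \left(w + 1\right) = -6 + w \left(1 + w\right)$)
$H{\left(U,c \right)} = 1 + U - 2 c$ ($H{\left(U,c \right)} = - 2 c + \left(U - -1\right) = - 2 c + \left(U + 1\right) = - 2 c + \left(1 + U\right) = 1 + U - 2 c$)
$H{\left(g{\left(-1 \right)},-3 \right)} - -400 = \left(1 - \left(7 - 1\right) - -6\right) - -400 = \left(1 - 6 + 6\right) + 400 = 1 + 400 = 401$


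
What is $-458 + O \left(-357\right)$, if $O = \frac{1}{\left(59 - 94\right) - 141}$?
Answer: $- \frac{80251}{176} \approx -455.97$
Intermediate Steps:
$O = - \frac{1}{176}$ ($O = \frac{1}{-35 - 141} = \frac{1}{-176} = - \frac{1}{176} \approx -0.0056818$)
$-458 + O \left(-357\right) = -458 - - \frac{357}{176} = -458 + \frac{357}{176} = - \frac{80251}{176}$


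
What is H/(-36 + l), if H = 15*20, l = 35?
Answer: -300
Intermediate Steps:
H = 300
H/(-36 + l) = 300/(-36 + 35) = 300/(-1) = 300*(-1) = -300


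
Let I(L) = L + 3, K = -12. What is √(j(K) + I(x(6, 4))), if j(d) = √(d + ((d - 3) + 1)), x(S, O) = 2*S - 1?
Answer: √(14 + I*√26) ≈ 3.8013 + 0.6707*I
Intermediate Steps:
x(S, O) = -1 + 2*S
I(L) = 3 + L
j(d) = √(-2 + 2*d) (j(d) = √(d + ((-3 + d) + 1)) = √(d + (-2 + d)) = √(-2 + 2*d))
√(j(K) + I(x(6, 4))) = √(√(-2 + 2*(-12)) + (3 + (-1 + 2*6))) = √(√(-2 - 24) + (3 + (-1 + 12))) = √(√(-26) + (3 + 11)) = √(I*√26 + 14) = √(14 + I*√26)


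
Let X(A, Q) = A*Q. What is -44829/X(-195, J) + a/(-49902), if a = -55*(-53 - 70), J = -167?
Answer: -273039887/180562070 ≈ -1.5122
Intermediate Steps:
a = 6765 (a = -55*(-123) = 6765)
-44829/X(-195, J) + a/(-49902) = -44829/((-195*(-167))) + 6765/(-49902) = -44829/32565 + 6765*(-1/49902) = -44829*1/32565 - 2255/16634 = -14943/10855 - 2255/16634 = -273039887/180562070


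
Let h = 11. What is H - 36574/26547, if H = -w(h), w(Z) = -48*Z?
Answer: 13980242/26547 ≈ 526.62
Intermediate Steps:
H = 528 (H = -(-48)*11 = -1*(-528) = 528)
H - 36574/26547 = 528 - 36574/26547 = 13980242/26547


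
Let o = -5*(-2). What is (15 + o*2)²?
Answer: 1225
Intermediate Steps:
o = 10
(15 + o*2)² = (15 + 10*2)² = (15 + 20)² = 35² = 1225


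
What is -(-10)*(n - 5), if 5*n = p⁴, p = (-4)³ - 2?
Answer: 37949422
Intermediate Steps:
p = -66 (p = -64 - 2 = -66)
n = 18974736/5 (n = (⅕)*(-66)⁴ = (⅕)*18974736 = 18974736/5 ≈ 3.7949e+6)
-(-10)*(n - 5) = -(-10)*(18974736/5 - 5) = -(-10)*18974711/5 = -1*(-37949422) = 37949422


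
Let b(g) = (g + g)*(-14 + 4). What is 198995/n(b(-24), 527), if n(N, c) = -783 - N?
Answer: -198995/1263 ≈ -157.56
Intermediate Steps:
b(g) = -20*g (b(g) = (2*g)*(-10) = -20*g)
198995/n(b(-24), 527) = 198995/(-783 - (-20)*(-24)) = 198995/(-783 - 1*480) = 198995/(-783 - 480) = 198995/(-1263) = 198995*(-1/1263) = -198995/1263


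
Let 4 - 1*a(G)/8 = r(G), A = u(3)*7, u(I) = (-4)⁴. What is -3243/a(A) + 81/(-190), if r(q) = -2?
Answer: -103343/1520 ≈ -67.989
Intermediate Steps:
u(I) = 256
A = 1792 (A = 256*7 = 1792)
a(G) = 48 (a(G) = 32 - 8*(-2) = 32 + 16 = 48)
-3243/a(A) + 81/(-190) = -3243/48 + 81/(-190) = -3243*1/48 + 81*(-1/190) = -1081/16 - 81/190 = -103343/1520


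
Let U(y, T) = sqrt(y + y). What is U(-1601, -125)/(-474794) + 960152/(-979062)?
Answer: -480076/489531 - I*sqrt(3202)/474794 ≈ -0.98069 - 0.00011918*I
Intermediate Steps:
U(y, T) = sqrt(2)*sqrt(y) (U(y, T) = sqrt(2*y) = sqrt(2)*sqrt(y))
U(-1601, -125)/(-474794) + 960152/(-979062) = (sqrt(2)*sqrt(-1601))/(-474794) + 960152/(-979062) = (sqrt(2)*(I*sqrt(1601)))*(-1/474794) + 960152*(-1/979062) = (I*sqrt(3202))*(-1/474794) - 480076/489531 = -I*sqrt(3202)/474794 - 480076/489531 = -480076/489531 - I*sqrt(3202)/474794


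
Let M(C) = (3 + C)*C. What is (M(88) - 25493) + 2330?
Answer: -15155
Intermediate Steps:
M(C) = C*(3 + C)
(M(88) - 25493) + 2330 = (88*(3 + 88) - 25493) + 2330 = (88*91 - 25493) + 2330 = (8008 - 25493) + 2330 = -17485 + 2330 = -15155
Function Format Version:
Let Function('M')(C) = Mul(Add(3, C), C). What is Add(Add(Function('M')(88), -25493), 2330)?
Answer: -15155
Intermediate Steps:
Function('M')(C) = Mul(C, Add(3, C))
Add(Add(Function('M')(88), -25493), 2330) = Add(Add(Mul(88, Add(3, 88)), -25493), 2330) = Add(Add(Mul(88, 91), -25493), 2330) = Add(Add(8008, -25493), 2330) = Add(-17485, 2330) = -15155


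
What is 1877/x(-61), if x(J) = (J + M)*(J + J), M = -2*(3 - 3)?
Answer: 1877/7442 ≈ 0.25222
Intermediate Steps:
M = 0 (M = -2*0 = 0)
x(J) = 2*J² (x(J) = (J + 0)*(J + J) = J*(2*J) = 2*J²)
1877/x(-61) = 1877/((2*(-61)²)) = 1877/((2*3721)) = 1877/7442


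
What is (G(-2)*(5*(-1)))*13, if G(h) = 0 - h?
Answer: -130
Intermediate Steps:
G(h) = -h
(G(-2)*(5*(-1)))*13 = ((-1*(-2))*(5*(-1)))*13 = (2*(-5))*13 = -10*13 = -130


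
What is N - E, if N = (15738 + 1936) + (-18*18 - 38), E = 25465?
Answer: -8153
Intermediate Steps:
N = 17312 (N = 17674 + (-324 - 38) = 17674 - 362 = 17312)
N - E = 17312 - 1*25465 = 17312 - 25465 = -8153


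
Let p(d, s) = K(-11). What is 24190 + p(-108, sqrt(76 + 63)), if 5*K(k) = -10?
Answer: 24188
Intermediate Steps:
K(k) = -2 (K(k) = (1/5)*(-10) = -2)
p(d, s) = -2
24190 + p(-108, sqrt(76 + 63)) = 24190 - 2 = 24188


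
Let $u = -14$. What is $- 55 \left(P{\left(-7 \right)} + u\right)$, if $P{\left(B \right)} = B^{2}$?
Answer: $-1925$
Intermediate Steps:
$- 55 \left(P{\left(-7 \right)} + u\right) = - 55 \left(\left(-7\right)^{2} - 14\right) = - 55 \left(49 - 14\right) = \left(-55\right) 35 = -1925$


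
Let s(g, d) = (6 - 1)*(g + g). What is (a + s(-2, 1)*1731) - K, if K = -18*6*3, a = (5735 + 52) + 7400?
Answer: -21109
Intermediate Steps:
a = 13187 (a = 5787 + 7400 = 13187)
s(g, d) = 10*g (s(g, d) = 5*(2*g) = 10*g)
K = -324 (K = -108*3 = -324)
(a + s(-2, 1)*1731) - K = (13187 + (10*(-2))*1731) - 1*(-324) = (13187 - 20*1731) + 324 = (13187 - 34620) + 324 = -21433 + 324 = -21109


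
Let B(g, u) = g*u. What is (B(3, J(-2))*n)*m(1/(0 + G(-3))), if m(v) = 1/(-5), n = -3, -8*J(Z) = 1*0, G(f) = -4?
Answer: 0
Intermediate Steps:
J(Z) = 0 (J(Z) = -0/8 = -1/8*0 = 0)
m(v) = -1/5
(B(3, J(-2))*n)*m(1/(0 + G(-3))) = ((3*0)*(-3))*(-1/5) = (0*(-3))*(-1/5) = 0*(-1/5) = 0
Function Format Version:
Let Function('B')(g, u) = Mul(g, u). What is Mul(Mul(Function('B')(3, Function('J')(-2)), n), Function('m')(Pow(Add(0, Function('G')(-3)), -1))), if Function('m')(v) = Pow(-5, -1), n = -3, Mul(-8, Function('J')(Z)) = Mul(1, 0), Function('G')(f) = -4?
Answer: 0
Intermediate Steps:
Function('J')(Z) = 0 (Function('J')(Z) = Mul(Rational(-1, 8), Mul(1, 0)) = Mul(Rational(-1, 8), 0) = 0)
Function('m')(v) = Rational(-1, 5)
Mul(Mul(Function('B')(3, Function('J')(-2)), n), Function('m')(Pow(Add(0, Function('G')(-3)), -1))) = Mul(Mul(Mul(3, 0), -3), Rational(-1, 5)) = Mul(Mul(0, -3), Rational(-1, 5)) = Mul(0, Rational(-1, 5)) = 0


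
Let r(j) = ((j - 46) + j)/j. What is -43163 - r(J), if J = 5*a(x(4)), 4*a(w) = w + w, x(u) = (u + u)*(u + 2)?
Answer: -2589877/60 ≈ -43165.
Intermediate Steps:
x(u) = 2*u*(2 + u) (x(u) = (2*u)*(2 + u) = 2*u*(2 + u))
a(w) = w/2 (a(w) = (w + w)/4 = (2*w)/4 = w/2)
J = 120 (J = 5*((2*4*(2 + 4))/2) = 5*((2*4*6)/2) = 5*((½)*48) = 5*24 = 120)
r(j) = (-46 + 2*j)/j (r(j) = ((-46 + j) + j)/j = (-46 + 2*j)/j)
-43163 - r(J) = -43163 - (2 - 46/120) = -43163 - (2 - 46*1/120) = -43163 - (2 - 23/60) = -43163 - 1*97/60 = -43163 - 97/60 = -2589877/60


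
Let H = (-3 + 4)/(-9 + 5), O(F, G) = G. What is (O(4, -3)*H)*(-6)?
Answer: -9/2 ≈ -4.5000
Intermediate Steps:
H = -¼ (H = 1/(-4) = 1*(-¼) = -¼ ≈ -0.25000)
(O(4, -3)*H)*(-6) = -3*(-¼)*(-6) = (¾)*(-6) = -9/2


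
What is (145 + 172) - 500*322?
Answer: -160683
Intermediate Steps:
(145 + 172) - 500*322 = 317 - 161000 = -160683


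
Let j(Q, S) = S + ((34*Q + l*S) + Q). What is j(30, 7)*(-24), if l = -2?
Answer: -25032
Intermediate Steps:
j(Q, S) = -S + 35*Q (j(Q, S) = S + ((34*Q - 2*S) + Q) = S + ((-2*S + 34*Q) + Q) = S + (-2*S + 35*Q) = -S + 35*Q)
j(30, 7)*(-24) = (-1*7 + 35*30)*(-24) = (-7 + 1050)*(-24) = 1043*(-24) = -25032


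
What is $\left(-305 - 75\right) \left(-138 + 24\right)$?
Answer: $43320$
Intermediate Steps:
$\left(-305 - 75\right) \left(-138 + 24\right) = \left(-380\right) \left(-114\right) = 43320$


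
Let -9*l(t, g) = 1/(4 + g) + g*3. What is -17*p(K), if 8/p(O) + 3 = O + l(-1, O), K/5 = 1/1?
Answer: -5508/13 ≈ -423.69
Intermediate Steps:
K = 5 (K = 5*(1/1) = 5*(1*1) = 5*1 = 5)
l(t, g) = -g/3 - 1/(9*(4 + g)) (l(t, g) = -(1/(4 + g) + g*3)/9 = -(1/(4 + g) + 3*g)/9 = -g/3 - 1/(9*(4 + g)))
p(O) = 8/(-3 + O + (-1 - 12*O - 3*O²)/(9*(4 + O))) (p(O) = 8/(-3 + (O + (-1 - 12*O - 3*O²)/(9*(4 + O)))) = 8/(-3 + O + (-1 - 12*O - 3*O²)/(9*(4 + O))))
-17*p(K) = -1224*(4 + 5)/(-109 - 3*5 + 6*5²) = -1224*9/(-109 - 15 + 6*25) = -1224*9/(-109 - 15 + 150) = -1224*9/26 = -17*324/13 = -5508/13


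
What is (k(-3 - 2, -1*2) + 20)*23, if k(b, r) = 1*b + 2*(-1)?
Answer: 299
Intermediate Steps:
k(b, r) = -2 + b (k(b, r) = b - 2 = -2 + b)
(k(-3 - 2, -1*2) + 20)*23 = ((-2 + (-3 - 2)) + 20)*23 = ((-2 - 5) + 20)*23 = (-7 + 20)*23 = 13*23 = 299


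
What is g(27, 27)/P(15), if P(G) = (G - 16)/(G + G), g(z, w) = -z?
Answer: 810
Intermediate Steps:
P(G) = (-16 + G)/(2*G) (P(G) = (-16 + G)/((2*G)) = (-16 + G)*(1/(2*G)) = (-16 + G)/(2*G))
g(27, 27)/P(15) = (-1*27)/(((½)*(-16 + 15)/15)) = -27/((½)*(1/15)*(-1)) = -27/(-1/30) = -27*(-30) = 810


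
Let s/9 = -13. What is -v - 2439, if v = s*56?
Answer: 4113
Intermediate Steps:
s = -117 (s = 9*(-13) = -117)
v = -6552 (v = -117*56 = -6552)
-v - 2439 = -1*(-6552) - 2439 = 6552 - 2439 = 4113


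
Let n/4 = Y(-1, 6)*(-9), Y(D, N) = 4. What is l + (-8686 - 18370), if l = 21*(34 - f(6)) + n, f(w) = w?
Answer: -26612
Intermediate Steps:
n = -144 (n = 4*(4*(-9)) = 4*(-36) = -144)
l = 444 (l = 21*(34 - 1*6) - 144 = 21*(34 - 6) - 144 = 21*28 - 144 = 588 - 144 = 444)
l + (-8686 - 18370) = 444 + (-8686 - 18370) = 444 - 27056 = -26612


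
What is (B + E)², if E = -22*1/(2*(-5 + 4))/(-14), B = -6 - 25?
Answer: 198025/196 ≈ 1010.3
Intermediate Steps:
B = -31
E = -11/14 (E = -22/(2*(-1))*(-1/14) = -22/(-2)*(-1/14) = -22*(-½)*(-1/14) = 11*(-1/14) = -11/14 ≈ -0.78571)
(B + E)² = (-31 - 11/14)² = (-445/14)² = 198025/196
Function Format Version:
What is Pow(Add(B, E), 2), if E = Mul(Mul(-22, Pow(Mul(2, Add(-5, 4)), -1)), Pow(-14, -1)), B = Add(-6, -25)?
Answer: Rational(198025, 196) ≈ 1010.3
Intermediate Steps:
B = -31
E = Rational(-11, 14) (E = Mul(Mul(-22, Pow(Mul(2, -1), -1)), Rational(-1, 14)) = Mul(Mul(-22, Pow(-2, -1)), Rational(-1, 14)) = Mul(Mul(-22, Rational(-1, 2)), Rational(-1, 14)) = Mul(11, Rational(-1, 14)) = Rational(-11, 14) ≈ -0.78571)
Pow(Add(B, E), 2) = Pow(Add(-31, Rational(-11, 14)), 2) = Pow(Rational(-445, 14), 2) = Rational(198025, 196)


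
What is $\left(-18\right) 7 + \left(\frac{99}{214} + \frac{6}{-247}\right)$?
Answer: $- \frac{6636939}{52858} \approx -125.56$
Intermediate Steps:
$\left(-18\right) 7 + \left(\frac{99}{214} + \frac{6}{-247}\right) = -126 + \left(99 \cdot \frac{1}{214} + 6 \left(- \frac{1}{247}\right)\right) = -126 + \left(\frac{99}{214} - \frac{6}{247}\right) = -126 + \frac{23169}{52858} = - \frac{6636939}{52858}$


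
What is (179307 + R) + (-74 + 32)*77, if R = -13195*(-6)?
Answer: 255243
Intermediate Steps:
R = 79170
(179307 + R) + (-74 + 32)*77 = (179307 + 79170) + (-74 + 32)*77 = 258477 - 42*77 = 258477 - 3234 = 255243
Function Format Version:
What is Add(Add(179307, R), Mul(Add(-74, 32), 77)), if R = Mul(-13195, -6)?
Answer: 255243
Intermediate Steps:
R = 79170
Add(Add(179307, R), Mul(Add(-74, 32), 77)) = Add(Add(179307, 79170), Mul(Add(-74, 32), 77)) = Add(258477, Mul(-42, 77)) = Add(258477, -3234) = 255243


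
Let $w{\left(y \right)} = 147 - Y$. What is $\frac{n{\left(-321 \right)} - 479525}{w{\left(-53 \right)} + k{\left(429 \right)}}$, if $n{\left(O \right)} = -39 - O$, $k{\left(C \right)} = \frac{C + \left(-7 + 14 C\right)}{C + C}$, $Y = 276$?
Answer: $\frac{205595247}{52127} \approx 3944.1$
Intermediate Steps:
$w{\left(y \right)} = -129$ ($w{\left(y \right)} = 147 - 276 = -129$)
$k{\left(C \right)} = \frac{-7 + 15 C}{2 C}$
$\frac{n{\left(-321 \right)} - 479525}{w{\left(-53 \right)} + k{\left(429 \right)}} = \frac{\left(-39 - -321\right) - 479525}{-129 + \frac{-7 + 15 \cdot 429}{2 \cdot 429}} = \frac{\left(-39 + 321\right) - 479525}{-129 + \frac{1}{2} \cdot \frac{1}{429} \left(-7 + 6435\right)} = \frac{282 - 479525}{-129 + \frac{1}{2} \cdot \frac{1}{429} \cdot 6428} = - \frac{479243}{-129 + \frac{3214}{429}} = - \frac{479243}{- \frac{52127}{429}} = \left(-479243\right) \left(- \frac{429}{52127}\right) = \frac{205595247}{52127}$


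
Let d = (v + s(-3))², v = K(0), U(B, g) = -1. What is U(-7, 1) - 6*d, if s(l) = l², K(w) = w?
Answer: -487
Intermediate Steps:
v = 0
d = 81 (d = (0 + (-3)²)² = (0 + 9)² = 9² = 81)
U(-7, 1) - 6*d = -1 - 6*81 = -1 - 486 = -487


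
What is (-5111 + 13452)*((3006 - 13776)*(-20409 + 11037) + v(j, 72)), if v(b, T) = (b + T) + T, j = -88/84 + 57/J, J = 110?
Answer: 1944816818701597/2310 ≈ 8.4191e+11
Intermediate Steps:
j = -1223/2310 (j = -88/84 + 57/110 = -88*1/84 + 57*(1/110) = -22/21 + 57/110 = -1223/2310 ≈ -0.52944)
v(b, T) = b + 2*T (v(b, T) = (T + b) + T = b + 2*T)
(-5111 + 13452)*((3006 - 13776)*(-20409 + 11037) + v(j, 72)) = (-5111 + 13452)*((3006 - 13776)*(-20409 + 11037) + (-1223/2310 + 2*72)) = 8341*(-10770*(-9372) + (-1223/2310 + 144)) = 8341*(100936440 + 331417/2310) = 8341*(233163507817/2310) = 1944816818701597/2310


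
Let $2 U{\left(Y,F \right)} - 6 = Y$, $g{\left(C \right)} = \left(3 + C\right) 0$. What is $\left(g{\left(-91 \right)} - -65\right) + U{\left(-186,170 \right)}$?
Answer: $-25$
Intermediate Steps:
$g{\left(C \right)} = 0$
$U{\left(Y,F \right)} = 3 + \frac{Y}{2}$
$\left(g{\left(-91 \right)} - -65\right) + U{\left(-186,170 \right)} = \left(0 - -65\right) + \left(3 + \frac{1}{2} \left(-186\right)\right) = \left(0 + 65\right) + \left(3 - 93\right) = 65 - 90 = -25$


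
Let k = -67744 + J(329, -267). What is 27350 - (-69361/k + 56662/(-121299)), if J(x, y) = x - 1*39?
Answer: 223775918761709/8182102746 ≈ 27349.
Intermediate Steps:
J(x, y) = -39 + x (J(x, y) = x - 39 = -39 + x)
k = -67454 (k = -67744 + (-39 + 329) = -67744 + 290 = -67454)
27350 - (-69361/k + 56662/(-121299)) = 27350 - (-69361/(-67454) + 56662/(-121299)) = 27350 - (-69361*(-1/67454) + 56662*(-1/121299)) = 27350 - (69361/67454 - 56662/121299) = 27350 - 1*4591341391/8182102746 = 27350 - 4591341391/8182102746 = 223775918761709/8182102746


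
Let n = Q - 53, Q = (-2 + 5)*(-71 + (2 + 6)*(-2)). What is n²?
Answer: 98596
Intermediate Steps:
Q = -261 (Q = 3*(-71 + 8*(-2)) = 3*(-71 - 16) = 3*(-87) = -261)
n = -314 (n = -261 - 53 = -314)
n² = (-314)² = 98596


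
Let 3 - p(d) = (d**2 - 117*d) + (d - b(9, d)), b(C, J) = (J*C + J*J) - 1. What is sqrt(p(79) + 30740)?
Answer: 3*sqrt(4513) ≈ 201.54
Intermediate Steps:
b(C, J) = -1 + J**2 + C*J (b(C, J) = (C*J + J**2) - 1 = (J**2 + C*J) - 1 = -1 + J**2 + C*J)
p(d) = 2 + 125*d (p(d) = 3 - ((d**2 - 117*d) + (d - (-1 + d**2 + 9*d))) = 3 - ((d**2 - 117*d) + (d + (1 - d**2 - 9*d))) = 3 - ((d**2 - 117*d) + (1 - d**2 - 8*d)) = 3 - (1 - 125*d) = 3 + (-1 + 125*d) = 2 + 125*d)
sqrt(p(79) + 30740) = sqrt((2 + 125*79) + 30740) = sqrt((2 + 9875) + 30740) = sqrt(9877 + 30740) = sqrt(40617) = 3*sqrt(4513)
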